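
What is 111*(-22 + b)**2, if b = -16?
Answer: 160284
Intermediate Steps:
111*(-22 + b)**2 = 111*(-22 - 16)**2 = 111*(-38)**2 = 111*1444 = 160284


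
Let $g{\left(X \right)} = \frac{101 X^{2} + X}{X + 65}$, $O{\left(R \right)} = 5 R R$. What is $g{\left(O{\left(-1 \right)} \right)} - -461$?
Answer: $\frac{3480}{7} \approx 497.14$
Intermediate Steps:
$O{\left(R \right)} = 5 R^{2}$
$g{\left(X \right)} = \frac{X + 101 X^{2}}{65 + X}$
$g{\left(O{\left(-1 \right)} \right)} - -461 = \frac{5 \left(-1\right)^{2} \left(1 + 101 \cdot 5 \left(-1\right)^{2}\right)}{65 + 5 \left(-1\right)^{2}} - -461 = \frac{5 \cdot 1 \left(1 + 101 \cdot 5 \cdot 1\right)}{65 + 5 \cdot 1} + 461 = \frac{5 \left(1 + 101 \cdot 5\right)}{65 + 5} + 461 = \frac{5 \left(1 + 505\right)}{70} + 461 = 5 \cdot \frac{1}{70} \cdot 506 + 461 = \frac{253}{7} + 461 = \frac{3480}{7}$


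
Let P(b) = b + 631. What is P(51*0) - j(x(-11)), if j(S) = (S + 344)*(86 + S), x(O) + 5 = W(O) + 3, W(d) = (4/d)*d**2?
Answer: -11289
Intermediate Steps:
W(d) = 4*d
x(O) = -2 + 4*O (x(O) = -5 + (4*O + 3) = -5 + (3 + 4*O) = -2 + 4*O)
P(b) = 631 + b
j(S) = (86 + S)*(344 + S) (j(S) = (344 + S)*(86 + S) = (86 + S)*(344 + S))
P(51*0) - j(x(-11)) = (631 + 51*0) - (29584 + (-2 + 4*(-11))**2 + 430*(-2 + 4*(-11))) = (631 + 0) - (29584 + (-2 - 44)**2 + 430*(-2 - 44)) = 631 - (29584 + (-46)**2 + 430*(-46)) = 631 - (29584 + 2116 - 19780) = 631 - 1*11920 = 631 - 11920 = -11289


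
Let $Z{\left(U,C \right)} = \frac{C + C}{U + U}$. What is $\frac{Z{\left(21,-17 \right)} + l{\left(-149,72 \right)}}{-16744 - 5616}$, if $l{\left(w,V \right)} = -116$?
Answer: $\frac{2453}{469560} \approx 0.005224$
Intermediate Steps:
$Z{\left(U,C \right)} = \frac{C}{U}$ ($Z{\left(U,C \right)} = \frac{2 C}{2 U} = 2 C \frac{1}{2 U} = \frac{C}{U}$)
$\frac{Z{\left(21,-17 \right)} + l{\left(-149,72 \right)}}{-16744 - 5616} = \frac{- \frac{17}{21} - 116}{-16744 - 5616} = \frac{\left(-17\right) \frac{1}{21} - 116}{-22360} = \left(- \frac{17}{21} - 116\right) \left(- \frac{1}{22360}\right) = \left(- \frac{2453}{21}\right) \left(- \frac{1}{22360}\right) = \frac{2453}{469560}$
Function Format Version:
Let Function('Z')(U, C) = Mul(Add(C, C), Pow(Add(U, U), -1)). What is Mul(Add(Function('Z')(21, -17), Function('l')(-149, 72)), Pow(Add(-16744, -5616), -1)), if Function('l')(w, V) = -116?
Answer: Rational(2453, 469560) ≈ 0.0052240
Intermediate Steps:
Function('Z')(U, C) = Mul(C, Pow(U, -1)) (Function('Z')(U, C) = Mul(Mul(2, C), Pow(Mul(2, U), -1)) = Mul(Mul(2, C), Mul(Rational(1, 2), Pow(U, -1))) = Mul(C, Pow(U, -1)))
Mul(Add(Function('Z')(21, -17), Function('l')(-149, 72)), Pow(Add(-16744, -5616), -1)) = Mul(Add(Mul(-17, Pow(21, -1)), -116), Pow(Add(-16744, -5616), -1)) = Mul(Add(Mul(-17, Rational(1, 21)), -116), Pow(-22360, -1)) = Mul(Add(Rational(-17, 21), -116), Rational(-1, 22360)) = Mul(Rational(-2453, 21), Rational(-1, 22360)) = Rational(2453, 469560)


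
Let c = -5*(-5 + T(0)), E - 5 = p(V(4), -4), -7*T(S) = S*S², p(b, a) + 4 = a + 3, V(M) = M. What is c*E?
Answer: 0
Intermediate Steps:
p(b, a) = -1 + a (p(b, a) = -4 + (a + 3) = -4 + (3 + a) = -1 + a)
T(S) = -S³/7 (T(S) = -S*S²/7 = -S³/7)
E = 0 (E = 5 + (-1 - 4) = 5 - 5 = 0)
c = 25 (c = -5*(-5 - ⅐*0³) = -5*(-5 - ⅐*0) = -5*(-5 + 0) = -5*(-5) = 25)
c*E = 25*0 = 0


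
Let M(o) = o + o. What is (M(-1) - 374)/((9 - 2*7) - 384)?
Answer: 376/389 ≈ 0.96658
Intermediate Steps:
M(o) = 2*o
(M(-1) - 374)/((9 - 2*7) - 384) = (2*(-1) - 374)/((9 - 2*7) - 384) = (-2 - 374)/((9 - 14) - 384) = -376/(-5 - 384) = -376/(-389) = -376*(-1/389) = 376/389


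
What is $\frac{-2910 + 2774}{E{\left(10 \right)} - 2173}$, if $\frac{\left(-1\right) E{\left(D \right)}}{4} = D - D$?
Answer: $\frac{136}{2173} \approx 0.062586$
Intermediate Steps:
$E{\left(D \right)} = 0$ ($E{\left(D \right)} = - 4 \left(D - D\right) = \left(-4\right) 0 = 0$)
$\frac{-2910 + 2774}{E{\left(10 \right)} - 2173} = \frac{-2910 + 2774}{0 - 2173} = - \frac{136}{-2173} = \left(-136\right) \left(- \frac{1}{2173}\right) = \frac{136}{2173}$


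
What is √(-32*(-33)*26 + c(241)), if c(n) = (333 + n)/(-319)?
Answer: √2793766910/319 ≈ 165.69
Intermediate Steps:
c(n) = -333/319 - n/319 (c(n) = (333 + n)*(-1/319) = -333/319 - n/319)
√(-32*(-33)*26 + c(241)) = √(-32*(-33)*26 + (-333/319 - 1/319*241)) = √(1056*26 + (-333/319 - 241/319)) = √(27456 - 574/319) = √(8757890/319) = √2793766910/319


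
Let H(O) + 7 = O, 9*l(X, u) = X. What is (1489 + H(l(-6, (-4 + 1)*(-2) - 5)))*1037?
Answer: 4608428/3 ≈ 1.5361e+6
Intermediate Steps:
l(X, u) = X/9
H(O) = -7 + O
(1489 + H(l(-6, (-4 + 1)*(-2) - 5)))*1037 = (1489 + (-7 + (1/9)*(-6)))*1037 = (1489 + (-7 - 2/3))*1037 = (1489 - 23/3)*1037 = (4444/3)*1037 = 4608428/3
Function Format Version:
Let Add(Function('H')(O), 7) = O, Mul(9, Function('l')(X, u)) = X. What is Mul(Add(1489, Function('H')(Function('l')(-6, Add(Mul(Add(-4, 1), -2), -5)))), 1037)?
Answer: Rational(4608428, 3) ≈ 1.5361e+6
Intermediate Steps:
Function('l')(X, u) = Mul(Rational(1, 9), X)
Function('H')(O) = Add(-7, O)
Mul(Add(1489, Function('H')(Function('l')(-6, Add(Mul(Add(-4, 1), -2), -5)))), 1037) = Mul(Add(1489, Add(-7, Mul(Rational(1, 9), -6))), 1037) = Mul(Add(1489, Add(-7, Rational(-2, 3))), 1037) = Mul(Add(1489, Rational(-23, 3)), 1037) = Mul(Rational(4444, 3), 1037) = Rational(4608428, 3)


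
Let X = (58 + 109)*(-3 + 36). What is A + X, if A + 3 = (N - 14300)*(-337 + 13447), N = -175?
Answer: -189761742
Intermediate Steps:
X = 5511 (X = 167*33 = 5511)
A = -189767253 (A = -3 + (-175 - 14300)*(-337 + 13447) = -3 - 14475*13110 = -3 - 189767250 = -189767253)
A + X = -189767253 + 5511 = -189761742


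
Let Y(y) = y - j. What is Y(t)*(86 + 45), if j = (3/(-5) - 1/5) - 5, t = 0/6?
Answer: 3799/5 ≈ 759.80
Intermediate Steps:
t = 0 (t = 0*(⅙) = 0)
j = -29/5 (j = (3*(-⅕) - 1*⅕) - 5 = (-⅗ - ⅕) - 5 = -⅘ - 5 = -29/5 ≈ -5.8000)
Y(y) = 29/5 + y (Y(y) = y - 1*(-29/5) = y + 29/5 = 29/5 + y)
Y(t)*(86 + 45) = (29/5 + 0)*(86 + 45) = (29/5)*131 = 3799/5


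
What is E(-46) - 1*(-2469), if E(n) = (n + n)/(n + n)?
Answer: 2470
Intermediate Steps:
E(n) = 1 (E(n) = (2*n)/((2*n)) = (2*n)*(1/(2*n)) = 1)
E(-46) - 1*(-2469) = 1 - 1*(-2469) = 1 + 2469 = 2470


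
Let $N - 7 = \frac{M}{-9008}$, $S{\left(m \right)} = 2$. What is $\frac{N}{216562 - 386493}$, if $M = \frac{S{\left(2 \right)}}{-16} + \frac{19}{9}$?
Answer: $- \frac{4539889}{110213168256} \approx -4.1192 \cdot 10^{-5}$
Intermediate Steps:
$M = \frac{143}{72}$ ($M = \frac{2}{-16} + \frac{19}{9} = 2 \left(- \frac{1}{16}\right) + 19 \cdot \frac{1}{9} = - \frac{1}{8} + \frac{19}{9} = \frac{143}{72} \approx 1.9861$)
$N = \frac{4539889}{648576}$ ($N = 7 + \frac{143}{72 \left(-9008\right)} = 7 + \frac{143}{72} \left(- \frac{1}{9008}\right) = 7 - \frac{143}{648576} = \frac{4539889}{648576} \approx 6.9998$)
$\frac{N}{216562 - 386493} = \frac{4539889}{648576 \left(216562 - 386493\right)} = \frac{4539889}{648576 \left(-169931\right)} = \frac{4539889}{648576} \left(- \frac{1}{169931}\right) = - \frac{4539889}{110213168256}$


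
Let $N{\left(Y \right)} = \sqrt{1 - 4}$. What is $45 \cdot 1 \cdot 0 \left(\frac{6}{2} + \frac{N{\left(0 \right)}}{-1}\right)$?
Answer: $0$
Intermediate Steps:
$N{\left(Y \right)} = i \sqrt{3}$ ($N{\left(Y \right)} = \sqrt{-3} = i \sqrt{3}$)
$45 \cdot 1 \cdot 0 \left(\frac{6}{2} + \frac{N{\left(0 \right)}}{-1}\right) = 45 \cdot 1 \cdot 0 \left(\frac{6}{2} + \frac{i \sqrt{3}}{-1}\right) = 45 \cdot 0 \left(6 \cdot \frac{1}{2} + i \sqrt{3} \left(-1\right)\right) = 45 \cdot 0 \left(3 - i \sqrt{3}\right) = 45 \cdot 0 = 0$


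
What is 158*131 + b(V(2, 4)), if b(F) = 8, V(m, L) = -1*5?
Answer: 20706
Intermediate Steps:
V(m, L) = -5
158*131 + b(V(2, 4)) = 158*131 + 8 = 20698 + 8 = 20706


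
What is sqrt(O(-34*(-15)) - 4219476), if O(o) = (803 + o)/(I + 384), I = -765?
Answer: I*sqrt(612503855889)/381 ≈ 2054.1*I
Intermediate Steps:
O(o) = -803/381 - o/381 (O(o) = (803 + o)/(-765 + 384) = (803 + o)/(-381) = (803 + o)*(-1/381) = -803/381 - o/381)
sqrt(O(-34*(-15)) - 4219476) = sqrt((-803/381 - (-34)*(-15)/381) - 4219476) = sqrt((-803/381 - 1/381*510) - 4219476) = sqrt((-803/381 - 170/127) - 4219476) = sqrt(-1313/381 - 4219476) = sqrt(-1607621669/381) = I*sqrt(612503855889)/381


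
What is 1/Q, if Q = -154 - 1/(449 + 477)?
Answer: -926/142605 ≈ -0.0064935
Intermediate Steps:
Q = -142605/926 (Q = -154 - 1/926 = -142605/926 ≈ -154.00)
1/Q = 1/(-142605/926) = -926/142605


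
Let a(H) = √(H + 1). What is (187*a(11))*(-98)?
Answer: -36652*√3 ≈ -63483.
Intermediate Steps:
a(H) = √(1 + H)
(187*a(11))*(-98) = (187*√(1 + 11))*(-98) = (187*√12)*(-98) = (187*(2*√3))*(-98) = (374*√3)*(-98) = -36652*√3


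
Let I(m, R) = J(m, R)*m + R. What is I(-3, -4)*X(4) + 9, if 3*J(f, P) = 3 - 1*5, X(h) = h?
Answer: 1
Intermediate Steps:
J(f, P) = -⅔ (J(f, P) = (3 - 1*5)/3 = (3 - 5)/3 = (⅓)*(-2) = -⅔)
I(m, R) = R - 2*m/3 (I(m, R) = -2*m/3 + R = R - 2*m/3)
I(-3, -4)*X(4) + 9 = (-4 - ⅔*(-3))*4 + 9 = (-4 + 2)*4 + 9 = -2*4 + 9 = -8 + 9 = 1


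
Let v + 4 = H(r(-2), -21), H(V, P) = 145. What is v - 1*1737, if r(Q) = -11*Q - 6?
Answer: -1596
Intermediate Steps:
r(Q) = -6 - 11*Q
v = 141 (v = -4 + 145 = 141)
v - 1*1737 = 141 - 1*1737 = 141 - 1737 = -1596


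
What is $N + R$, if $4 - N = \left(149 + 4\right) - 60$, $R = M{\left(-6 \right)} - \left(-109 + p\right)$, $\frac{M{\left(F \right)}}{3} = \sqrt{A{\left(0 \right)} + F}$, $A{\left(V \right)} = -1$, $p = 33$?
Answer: $-13 + 3 i \sqrt{7} \approx -13.0 + 7.9373 i$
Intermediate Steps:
$M{\left(F \right)} = 3 \sqrt{-1 + F}$
$R = 76 + 3 i \sqrt{7}$ ($R = 3 \sqrt{-1 - 6} - \left(-109 + 33\right) = 3 \sqrt{-7} - -76 = 3 i \sqrt{7} + 76 = 76 + 3 i \sqrt{7} \approx 76.0 + 7.9373 i$)
$N = -89$ ($N = 4 - \left(\left(149 + 4\right) - 60\right) = 4 - \left(153 - 60\right) = 4 - 93 = -89$)
$N + R = -89 + \left(76 + 3 i \sqrt{7}\right) = -13 + 3 i \sqrt{7}$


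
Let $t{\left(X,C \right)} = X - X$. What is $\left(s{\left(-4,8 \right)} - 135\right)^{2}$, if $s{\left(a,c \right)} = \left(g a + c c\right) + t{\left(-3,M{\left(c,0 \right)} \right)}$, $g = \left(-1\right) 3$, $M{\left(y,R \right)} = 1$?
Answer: $3481$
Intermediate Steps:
$t{\left(X,C \right)} = 0$
$g = -3$
$s{\left(a,c \right)} = c^{2} - 3 a$ ($s{\left(a,c \right)} = \left(- 3 a + c c\right) + 0 = \left(- 3 a + c^{2}\right) + 0 = \left(c^{2} - 3 a\right) + 0 = c^{2} - 3 a$)
$\left(s{\left(-4,8 \right)} - 135\right)^{2} = \left(\left(8^{2} - -12\right) - 135\right)^{2} = \left(\left(64 + 12\right) - 135\right)^{2} = \left(76 - 135\right)^{2} = \left(-59\right)^{2} = 3481$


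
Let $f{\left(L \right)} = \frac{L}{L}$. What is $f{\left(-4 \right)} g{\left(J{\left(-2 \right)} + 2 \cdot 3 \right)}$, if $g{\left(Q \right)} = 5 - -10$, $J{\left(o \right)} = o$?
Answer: $15$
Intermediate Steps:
$g{\left(Q \right)} = 15$ ($g{\left(Q \right)} = 5 + 10 = 15$)
$f{\left(L \right)} = 1$
$f{\left(-4 \right)} g{\left(J{\left(-2 \right)} + 2 \cdot 3 \right)} = 1 \cdot 15 = 15$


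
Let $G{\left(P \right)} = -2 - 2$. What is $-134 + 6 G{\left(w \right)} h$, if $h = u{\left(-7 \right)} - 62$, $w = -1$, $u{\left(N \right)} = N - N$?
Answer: $1354$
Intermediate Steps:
$u{\left(N \right)} = 0$
$G{\left(P \right)} = -4$ ($G{\left(P \right)} = -2 - 2 = -4$)
$h = -62$ ($h = 0 - 62 = -62$)
$-134 + 6 G{\left(w \right)} h = -134 + 6 \left(-4\right) \left(-62\right) = -134 - -1488 = -134 + 1488 = 1354$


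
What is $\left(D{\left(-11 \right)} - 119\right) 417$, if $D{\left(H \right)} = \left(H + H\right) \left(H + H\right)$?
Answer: $152205$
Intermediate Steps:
$D{\left(H \right)} = 4 H^{2}$ ($D{\left(H \right)} = 2 H 2 H = 4 H^{2}$)
$\left(D{\left(-11 \right)} - 119\right) 417 = \left(4 \left(-11\right)^{2} - 119\right) 417 = \left(4 \cdot 121 - 119\right) 417 = \left(484 - 119\right) 417 = 365 \cdot 417 = 152205$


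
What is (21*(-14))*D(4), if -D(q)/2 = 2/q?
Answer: 294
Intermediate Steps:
D(q) = -4/q
(21*(-14))*D(4) = (21*(-14))*(-4/4) = -(-1176)/4 = -294*(-1) = 294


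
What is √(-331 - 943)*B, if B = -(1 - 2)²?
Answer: -7*I*√26 ≈ -35.693*I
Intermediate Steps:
B = -1 (B = -1*(-1)² = -1*1 = -1)
√(-331 - 943)*B = √(-331 - 943)*(-1) = √(-1274)*(-1) = (7*I*√26)*(-1) = -7*I*√26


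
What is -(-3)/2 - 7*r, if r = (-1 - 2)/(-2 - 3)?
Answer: -27/10 ≈ -2.7000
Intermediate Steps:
r = ⅗ (r = -3/(-5) = -3*(-⅕) = ⅗ ≈ 0.60000)
-(-3)/2 - 7*r = -(-3)/2 - 7*⅗ = -(-3)/2 - 21/5 = -1*(-3/2) - 21/5 = 3/2 - 21/5 = -27/10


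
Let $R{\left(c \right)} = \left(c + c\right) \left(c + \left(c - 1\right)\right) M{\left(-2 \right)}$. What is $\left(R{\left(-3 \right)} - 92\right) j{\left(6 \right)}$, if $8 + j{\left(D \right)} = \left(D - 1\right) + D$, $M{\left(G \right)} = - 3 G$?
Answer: $480$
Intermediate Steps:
$j{\left(D \right)} = -9 + 2 D$ ($j{\left(D \right)} = -8 + \left(\left(D - 1\right) + D\right) = -8 + \left(\left(-1 + D\right) + D\right) = -8 + \left(-1 + 2 D\right) = -9 + 2 D$)
$R{\left(c \right)} = 12 c \left(-1 + 2 c\right)$ ($R{\left(c \right)} = \left(c + c\right) \left(c + \left(c - 1\right)\right) \left(\left(-3\right) \left(-2\right)\right) = 2 c \left(c + \left(-1 + c\right)\right) 6 = 2 c \left(-1 + 2 c\right) 6 = 12 c \left(-1 + 2 c\right)$)
$\left(R{\left(-3 \right)} - 92\right) j{\left(6 \right)} = \left(12 \left(-3\right) \left(-1 + 2 \left(-3\right)\right) - 92\right) \left(-9 + 2 \cdot 6\right) = \left(12 \left(-3\right) \left(-1 - 6\right) - 92\right) \left(-9 + 12\right) = \left(12 \left(-3\right) \left(-7\right) - 92\right) 3 = \left(252 - 92\right) 3 = 160 \cdot 3 = 480$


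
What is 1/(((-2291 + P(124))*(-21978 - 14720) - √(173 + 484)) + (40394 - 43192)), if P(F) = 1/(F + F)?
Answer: 1292693717044/108679568553907245529 + 46128*√73/108679568553907245529 ≈ 1.1895e-8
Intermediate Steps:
P(F) = 1/(2*F)
1/(((-2291 + P(124))*(-21978 - 14720) - √(173 + 484)) + (40394 - 43192)) = 1/(((-2291 + (½)/124)*(-21978 - 14720) - √(173 + 484)) + (40394 - 43192)) = 1/(((-2291 + (½)*(1/124))*(-36698) - √657) - 2798) = 1/(((-2291 + 1/248)*(-36698) - 3*√73) - 2798) = 1/((-568167/248*(-36698) - 3*√73) - 2798) = 1/((10425296283/124 - 3*√73) - 2798) = 1/(10424949331/124 - 3*√73)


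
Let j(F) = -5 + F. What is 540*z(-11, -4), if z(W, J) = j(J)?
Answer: -4860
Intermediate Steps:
z(W, J) = -5 + J
540*z(-11, -4) = 540*(-5 - 4) = 540*(-9) = -4860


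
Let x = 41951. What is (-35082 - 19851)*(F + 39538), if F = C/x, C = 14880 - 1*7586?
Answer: -13016499377508/5993 ≈ -2.1719e+9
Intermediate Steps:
C = 7294 (C = 14880 - 7586 = 7294)
F = 1042/5993 (F = 7294/41951 = 7294*(1/41951) = 1042/5993 ≈ 0.17387)
(-35082 - 19851)*(F + 39538) = (-35082 - 19851)*(1042/5993 + 39538) = -54933*236952276/5993 = -13016499377508/5993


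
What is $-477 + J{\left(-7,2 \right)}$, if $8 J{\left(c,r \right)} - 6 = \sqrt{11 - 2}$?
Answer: $- \frac{3807}{8} \approx -475.88$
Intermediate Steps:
$J{\left(c,r \right)} = \frac{9}{8}$ ($J{\left(c,r \right)} = \frac{3}{4} + \frac{\sqrt{11 - 2}}{8} = \frac{3}{4} + \frac{\sqrt{9}}{8} = \frac{3}{4} + \frac{1}{8} \cdot 3 = \frac{3}{4} + \frac{3}{8} = \frac{9}{8}$)
$-477 + J{\left(-7,2 \right)} = -477 + \frac{9}{8} = - \frac{3807}{8}$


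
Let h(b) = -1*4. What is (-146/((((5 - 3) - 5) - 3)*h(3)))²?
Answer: 5329/144 ≈ 37.007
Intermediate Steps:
h(b) = -4
(-146/((((5 - 3) - 5) - 3)*h(3)))² = (-146/((((5 - 3) - 5) - 3)*(-4)))² = (-146/(((2 - 5) - 3)*(-4)))² = (-146/((-3 - 3)*(-4)))² = (-146/((-6*(-4))))² = (-146/24)² = (-1*73/12)² = (-73/12)² = 5329/144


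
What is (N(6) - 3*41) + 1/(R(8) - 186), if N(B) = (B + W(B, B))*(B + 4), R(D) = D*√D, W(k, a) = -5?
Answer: -1925839/17042 - 4*√2/8521 ≈ -113.01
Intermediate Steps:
R(D) = D^(3/2)
N(B) = (-5 + B)*(4 + B) (N(B) = (B - 5)*(B + 4) = (-5 + B)*(4 + B))
(N(6) - 3*41) + 1/(R(8) - 186) = ((-20 + 6² - 1*6) - 3*41) + 1/(8^(3/2) - 186) = ((-20 + 36 - 6) - 123) + 1/(16*√2 - 186) = (10 - 123) + 1/(-186 + 16*√2) = -113 + 1/(-186 + 16*√2)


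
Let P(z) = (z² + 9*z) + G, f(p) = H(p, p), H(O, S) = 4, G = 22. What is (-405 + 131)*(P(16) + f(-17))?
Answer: -116724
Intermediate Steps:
f(p) = 4
P(z) = 22 + z² + 9*z (P(z) = (z² + 9*z) + 22 = 22 + z² + 9*z)
(-405 + 131)*(P(16) + f(-17)) = (-405 + 131)*((22 + 16² + 9*16) + 4) = -274*((22 + 256 + 144) + 4) = -274*(422 + 4) = -274*426 = -116724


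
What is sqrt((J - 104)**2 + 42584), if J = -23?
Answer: sqrt(58713) ≈ 242.31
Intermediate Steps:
sqrt((J - 104)**2 + 42584) = sqrt((-23 - 104)**2 + 42584) = sqrt((-127)**2 + 42584) = sqrt(16129 + 42584) = sqrt(58713)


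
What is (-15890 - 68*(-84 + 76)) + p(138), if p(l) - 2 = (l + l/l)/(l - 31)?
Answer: -1641669/107 ≈ -15343.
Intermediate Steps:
p(l) = 2 + (1 + l)/(-31 + l) (p(l) = 2 + (l + l/l)/(l - 31) = 2 + (l + 1)/(-31 + l) = 2 + (1 + l)/(-31 + l))
(-15890 - 68*(-84 + 76)) + p(138) = (-15890 - 68*(-84 + 76)) + (-61 + 3*138)/(-31 + 138) = (-15890 - 68*(-8)) + (-61 + 414)/107 = (-15890 + 544) + (1/107)*353 = -15346 + 353/107 = -1641669/107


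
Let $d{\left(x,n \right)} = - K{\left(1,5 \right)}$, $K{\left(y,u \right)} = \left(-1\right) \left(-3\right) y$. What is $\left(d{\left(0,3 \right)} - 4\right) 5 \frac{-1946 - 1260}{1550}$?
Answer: $\frac{11221}{155} \approx 72.394$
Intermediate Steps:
$K{\left(y,u \right)} = 3 y$
$d{\left(x,n \right)} = -3$ ($d{\left(x,n \right)} = - 3 \cdot 1 = \left(-1\right) 3 = -3$)
$\left(d{\left(0,3 \right)} - 4\right) 5 \frac{-1946 - 1260}{1550} = \left(-3 - 4\right) 5 \frac{-1946 - 1260}{1550} = \left(-7\right) 5 \left(-1946 - 1260\right) \frac{1}{1550} = - 35 \left(\left(-3206\right) \frac{1}{1550}\right) = \left(-35\right) \left(- \frac{1603}{775}\right) = \frac{11221}{155}$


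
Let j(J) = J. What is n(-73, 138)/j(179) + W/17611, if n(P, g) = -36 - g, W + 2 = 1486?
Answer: -2798678/3152369 ≈ -0.88780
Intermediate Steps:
W = 1484 (W = -2 + 1486 = 1484)
n(-73, 138)/j(179) + W/17611 = (-36 - 1*138)/179 + 1484/17611 = (-36 - 138)*(1/179) + 1484*(1/17611) = -174*1/179 + 1484/17611 = -174/179 + 1484/17611 = -2798678/3152369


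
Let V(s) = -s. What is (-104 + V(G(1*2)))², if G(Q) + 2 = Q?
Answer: 10816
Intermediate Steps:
G(Q) = -2 + Q
(-104 + V(G(1*2)))² = (-104 - (-2 + 1*2))² = (-104 - (-2 + 2))² = (-104 - 1*0)² = (-104 + 0)² = (-104)² = 10816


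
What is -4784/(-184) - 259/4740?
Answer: 122981/4740 ≈ 25.945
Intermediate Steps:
-4784/(-184) - 259/4740 = -4784*(-1/184) - 259*1/4740 = 26 - 259/4740 = 122981/4740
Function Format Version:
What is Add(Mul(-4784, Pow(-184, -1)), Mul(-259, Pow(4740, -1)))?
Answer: Rational(122981, 4740) ≈ 25.945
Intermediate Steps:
Add(Mul(-4784, Pow(-184, -1)), Mul(-259, Pow(4740, -1))) = Add(Mul(-4784, Rational(-1, 184)), Mul(-259, Rational(1, 4740))) = Add(26, Rational(-259, 4740)) = Rational(122981, 4740)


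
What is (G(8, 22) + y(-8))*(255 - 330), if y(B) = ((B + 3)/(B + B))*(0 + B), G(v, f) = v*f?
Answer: -26025/2 ≈ -13013.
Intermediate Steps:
G(v, f) = f*v
y(B) = 3/2 + B/2 (y(B) = ((3 + B)/((2*B)))*B = ((3 + B)*(1/(2*B)))*B = ((3 + B)/(2*B))*B = 3/2 + B/2)
(G(8, 22) + y(-8))*(255 - 330) = (22*8 + (3/2 + (½)*(-8)))*(255 - 330) = (176 + (3/2 - 4))*(-75) = (176 - 5/2)*(-75) = (347/2)*(-75) = -26025/2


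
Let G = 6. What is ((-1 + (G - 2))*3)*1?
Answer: 9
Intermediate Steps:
((-1 + (G - 2))*3)*1 = ((-1 + (6 - 2))*3)*1 = ((-1 + 4)*3)*1 = (3*3)*1 = 9*1 = 9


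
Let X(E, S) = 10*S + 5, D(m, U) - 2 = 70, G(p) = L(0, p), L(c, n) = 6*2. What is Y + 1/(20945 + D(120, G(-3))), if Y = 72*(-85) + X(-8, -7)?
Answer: -129990144/21017 ≈ -6185.0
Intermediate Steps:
L(c, n) = 12
G(p) = 12
D(m, U) = 72 (D(m, U) = 2 + 70 = 72)
X(E, S) = 5 + 10*S
Y = -6185 (Y = 72*(-85) + (5 + 10*(-7)) = -6120 + (5 - 70) = -6120 - 65 = -6185)
Y + 1/(20945 + D(120, G(-3))) = -6185 + 1/(20945 + 72) = -6185 + 1/21017 = -129990144/21017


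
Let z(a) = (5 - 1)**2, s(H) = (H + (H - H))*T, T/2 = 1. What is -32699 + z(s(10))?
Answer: -32683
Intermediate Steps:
T = 2 (T = 2*1 = 2)
s(H) = 2*H (s(H) = (H + (H - H))*2 = (H + 0)*2 = H*2 = 2*H)
z(a) = 16 (z(a) = 4**2 = 16)
-32699 + z(s(10)) = -32699 + 16 = -32683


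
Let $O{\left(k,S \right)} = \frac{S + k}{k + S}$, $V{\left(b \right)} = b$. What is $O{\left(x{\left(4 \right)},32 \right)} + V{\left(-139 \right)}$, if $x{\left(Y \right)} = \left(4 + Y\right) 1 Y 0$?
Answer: $-138$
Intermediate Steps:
$x{\left(Y \right)} = 0$ ($x{\left(Y \right)} = \left(4 + Y\right) Y 0 = Y \left(4 + Y\right) 0 = 0$)
$O{\left(k,S \right)} = 1$ ($O{\left(k,S \right)} = \frac{S + k}{S + k} = 1$)
$O{\left(x{\left(4 \right)},32 \right)} + V{\left(-139 \right)} = 1 - 139 = -138$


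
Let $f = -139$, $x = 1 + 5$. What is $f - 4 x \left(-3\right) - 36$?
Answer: $-10044$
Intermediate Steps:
$x = 6$
$f - 4 x \left(-3\right) - 36 = - 139 \left(-4\right) 6 \left(-3\right) - 36 = - 139 \left(\left(-24\right) \left(-3\right)\right) - 36 = \left(-139\right) 72 - 36 = -10008 - 36 = -10044$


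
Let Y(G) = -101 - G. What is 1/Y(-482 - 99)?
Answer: 1/480 ≈ 0.0020833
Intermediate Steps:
1/Y(-482 - 99) = 1/(-101 - (-482 - 99)) = 1/(-101 - 1*(-581)) = 1/(-101 + 581) = 1/480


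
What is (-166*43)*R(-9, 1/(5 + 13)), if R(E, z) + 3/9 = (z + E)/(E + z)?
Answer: -14276/3 ≈ -4758.7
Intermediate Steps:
R(E, z) = ⅔ (R(E, z) = -⅓ + (z + E)/(E + z) = -⅓ + (E + z)/(E + z) = -⅓ + 1 = ⅔)
(-166*43)*R(-9, 1/(5 + 13)) = -166*43*(⅔) = -7138*⅔ = -14276/3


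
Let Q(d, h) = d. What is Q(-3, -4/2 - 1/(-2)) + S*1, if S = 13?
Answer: 10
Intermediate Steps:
Q(-3, -4/2 - 1/(-2)) + S*1 = -3 + 13*1 = -3 + 13 = 10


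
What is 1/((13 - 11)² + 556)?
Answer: 1/560 ≈ 0.0017857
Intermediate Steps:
1/((13 - 11)² + 556) = 1/(2² + 556) = 1/(4 + 556) = 1/560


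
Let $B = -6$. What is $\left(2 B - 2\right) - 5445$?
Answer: $-5459$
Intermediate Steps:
$\left(2 B - 2\right) - 5445 = \left(2 \left(-6\right) - 2\right) - 5445 = \left(-12 - 2\right) - 5445 = -14 - 5445 = -5459$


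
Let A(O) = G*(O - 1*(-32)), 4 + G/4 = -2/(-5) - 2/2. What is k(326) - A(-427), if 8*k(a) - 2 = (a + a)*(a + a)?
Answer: 183481/4 ≈ 45870.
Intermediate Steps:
G = -92/5 (G = -16 + 4*(-2/(-5) - 2/2) = -16 + 4*(-2*(-⅕) - 2*½) = -16 + 4*(⅖ - 1) = -16 + 4*(-⅗) = -16 - 12/5 = -92/5 ≈ -18.400)
A(O) = -2944/5 - 92*O/5 (A(O) = -92*(O - 1*(-32))/5 = -92*(O + 32)/5 = -92*(32 + O)/5 = -2944/5 - 92*O/5)
k(a) = ¼ + a²/2 (k(a) = ¼ + ((a + a)*(a + a))/8 = ¼ + ((2*a)*(2*a))/8 = ¼ + (4*a²)/8 = ¼ + a²/2)
k(326) - A(-427) = (¼ + (½)*326²) - (-2944/5 - 92/5*(-427)) = (¼ + (½)*106276) - (-2944/5 + 39284/5) = (¼ + 53138) - 1*7268 = 212553/4 - 7268 = 183481/4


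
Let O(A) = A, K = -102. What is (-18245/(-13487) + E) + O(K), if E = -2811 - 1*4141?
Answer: -95119053/13487 ≈ -7052.6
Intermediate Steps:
E = -6952 (E = -2811 - 4141 = -6952)
(-18245/(-13487) + E) + O(K) = (-18245/(-13487) - 6952) - 102 = (-18245*(-1/13487) - 6952) - 102 = (18245/13487 - 6952) - 102 = -93743379/13487 - 102 = -95119053/13487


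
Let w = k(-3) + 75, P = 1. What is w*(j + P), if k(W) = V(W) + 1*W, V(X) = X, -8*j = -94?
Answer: 3519/4 ≈ 879.75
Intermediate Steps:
j = 47/4 (j = -1/8*(-94) = 47/4 ≈ 11.750)
k(W) = 2*W (k(W) = W + 1*W = W + W = 2*W)
w = 69 (w = 2*(-3) + 75 = -6 + 75 = 69)
w*(j + P) = 69*(47/4 + 1) = 69*(51/4) = 3519/4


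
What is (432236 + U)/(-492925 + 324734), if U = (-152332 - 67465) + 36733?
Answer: -249172/168191 ≈ -1.4815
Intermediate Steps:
U = -183064 (U = -219797 + 36733 = -183064)
(432236 + U)/(-492925 + 324734) = (432236 - 183064)/(-492925 + 324734) = 249172/(-168191) = 249172*(-1/168191) = -249172/168191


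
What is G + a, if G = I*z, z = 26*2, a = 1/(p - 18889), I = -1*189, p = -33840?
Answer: -518220613/52729 ≈ -9828.0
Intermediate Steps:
I = -189
a = -1/52729 (a = 1/(-33840 - 18889) = 1/(-52729) = -1/52729 ≈ -1.8965e-5)
z = 52
G = -9828 (G = -189*52 = -9828)
G + a = -9828 - 1/52729 = -518220613/52729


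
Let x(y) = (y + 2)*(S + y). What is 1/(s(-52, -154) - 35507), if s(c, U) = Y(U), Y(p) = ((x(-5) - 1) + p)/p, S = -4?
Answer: -77/2733975 ≈ -2.8164e-5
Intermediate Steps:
x(y) = (-4 + y)*(2 + y) (x(y) = (y + 2)*(-4 + y) = (2 + y)*(-4 + y) = (-4 + y)*(2 + y))
Y(p) = (26 + p)/p (Y(p) = (((-8 + (-5)² - 2*(-5)) - 1) + p)/p = (((-8 + 25 + 10) - 1) + p)/p = ((27 - 1) + p)/p = (26 + p)/p)
s(c, U) = (26 + U)/U
1/(s(-52, -154) - 35507) = 1/((26 - 154)/(-154) - 35507) = 1/(-1/154*(-128) - 35507) = 1/(64/77 - 35507) = 1/(-2733975/77) = -77/2733975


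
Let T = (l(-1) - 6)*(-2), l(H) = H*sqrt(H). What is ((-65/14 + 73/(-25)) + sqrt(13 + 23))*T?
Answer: -3282/175 - 547*I/175 ≈ -18.754 - 3.1257*I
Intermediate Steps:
l(H) = H**(3/2)
T = 12 + 2*I (T = ((-1)**(3/2) - 6)*(-2) = (-I - 6)*(-2) = (-6 - I)*(-2) = 12 + 2*I ≈ 12.0 + 2.0*I)
((-65/14 + 73/(-25)) + sqrt(13 + 23))*T = ((-65/14 + 73/(-25)) + sqrt(13 + 23))*(12 + 2*I) = ((-65*1/14 + 73*(-1/25)) + sqrt(36))*(12 + 2*I) = ((-65/14 - 73/25) + 6)*(12 + 2*I) = (-2647/350 + 6)*(12 + 2*I) = -547*(12 + 2*I)/350 = -3282/175 - 547*I/175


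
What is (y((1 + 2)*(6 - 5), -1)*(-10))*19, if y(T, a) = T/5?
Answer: -114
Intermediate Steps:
y(T, a) = T/5 (y(T, a) = T*(1/5) = T/5)
(y((1 + 2)*(6 - 5), -1)*(-10))*19 = ((((1 + 2)*(6 - 5))/5)*(-10))*19 = (((3*1)/5)*(-10))*19 = (((1/5)*3)*(-10))*19 = ((3/5)*(-10))*19 = -6*19 = -114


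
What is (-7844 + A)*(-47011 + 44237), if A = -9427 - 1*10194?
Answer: 76187910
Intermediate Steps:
A = -19621 (A = -9427 - 10194 = -19621)
(-7844 + A)*(-47011 + 44237) = (-7844 - 19621)*(-47011 + 44237) = -27465*(-2774) = 76187910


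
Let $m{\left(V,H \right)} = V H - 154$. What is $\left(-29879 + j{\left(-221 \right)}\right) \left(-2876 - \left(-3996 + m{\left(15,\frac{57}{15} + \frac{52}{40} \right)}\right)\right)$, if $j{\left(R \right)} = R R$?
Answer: $22706995$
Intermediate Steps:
$j{\left(R \right)} = R^{2}$
$m{\left(V,H \right)} = -154 + H V$ ($m{\left(V,H \right)} = H V - 154 = -154 + H V$)
$\left(-29879 + j{\left(-221 \right)}\right) \left(-2876 - \left(-3996 + m{\left(15,\frac{57}{15} + \frac{52}{40} \right)}\right)\right) = \left(-29879 + \left(-221\right)^{2}\right) \left(-2876 + \left(3996 - \left(-154 + \left(\frac{57}{15} + \frac{52}{40}\right) 15\right)\right)\right) = \left(-29879 + 48841\right) \left(-2876 + \left(3996 - \left(-154 + \left(57 \cdot \frac{1}{15} + 52 \cdot \frac{1}{40}\right) 15\right)\right)\right) = 18962 \left(-2876 + \left(3996 - \left(-154 + \left(\frac{19}{5} + \frac{13}{10}\right) 15\right)\right)\right) = 18962 \left(-2876 + \left(3996 - \left(-154 + \frac{51}{10} \cdot 15\right)\right)\right) = 18962 \left(-2876 + \left(3996 - \left(-154 + \frac{153}{2}\right)\right)\right) = 18962 \left(-2876 + \left(3996 - - \frac{155}{2}\right)\right) = 18962 \left(-2876 + \left(3996 + \frac{155}{2}\right)\right) = 18962 \left(-2876 + \frac{8147}{2}\right) = 18962 \cdot \frac{2395}{2} = 22706995$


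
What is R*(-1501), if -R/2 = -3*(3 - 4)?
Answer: 9006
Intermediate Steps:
R = -6 (R = -(-6)*(3 - 4) = -(-6)*(-1) = -2*3 = -6)
R*(-1501) = -6*(-1501) = 9006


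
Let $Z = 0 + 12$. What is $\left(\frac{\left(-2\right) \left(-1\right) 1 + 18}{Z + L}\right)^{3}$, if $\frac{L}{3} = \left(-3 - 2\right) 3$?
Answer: $- \frac{8000}{35937} \approx -0.22261$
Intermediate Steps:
$Z = 12$
$L = -45$ ($L = 3 \left(-3 - 2\right) 3 = 3 \left(\left(-5\right) 3\right) = 3 \left(-15\right) = -45$)
$\left(\frac{\left(-2\right) \left(-1\right) 1 + 18}{Z + L}\right)^{3} = \left(\frac{\left(-2\right) \left(-1\right) 1 + 18}{12 - 45}\right)^{3} = \left(\frac{2 \cdot 1 + 18}{-33}\right)^{3} = \left(\left(2 + 18\right) \left(- \frac{1}{33}\right)\right)^{3} = \left(20 \left(- \frac{1}{33}\right)\right)^{3} = \left(- \frac{20}{33}\right)^{3} = - \frac{8000}{35937}$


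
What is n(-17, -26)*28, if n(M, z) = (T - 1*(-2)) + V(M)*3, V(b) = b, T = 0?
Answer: -1372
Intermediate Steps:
n(M, z) = 2 + 3*M (n(M, z) = (0 - 1*(-2)) + M*3 = (0 + 2) + 3*M = 2 + 3*M)
n(-17, -26)*28 = (2 + 3*(-17))*28 = (2 - 51)*28 = -49*28 = -1372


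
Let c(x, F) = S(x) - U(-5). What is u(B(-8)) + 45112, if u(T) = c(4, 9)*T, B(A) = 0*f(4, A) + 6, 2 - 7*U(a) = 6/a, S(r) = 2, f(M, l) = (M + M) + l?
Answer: 1579244/35 ≈ 45121.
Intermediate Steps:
f(M, l) = l + 2*M (f(M, l) = 2*M + l = l + 2*M)
U(a) = 2/7 - 6/(7*a)
B(A) = 6 (B(A) = 0*(A + 2*4) + 6 = 0*(A + 8) + 6 = 0*(8 + A) + 6 = 0 + 6 = 6)
c(x, F) = 54/35 (c(x, F) = 2 - 2*(-3 - 5)/(7*(-5)) = 2 - 2*(-1)*(-8)/(7*5) = 2 - 1*16/35 = 2 - 16/35 = 54/35)
u(T) = 54*T/35
u(B(-8)) + 45112 = (54/35)*6 + 45112 = 324/35 + 45112 = 1579244/35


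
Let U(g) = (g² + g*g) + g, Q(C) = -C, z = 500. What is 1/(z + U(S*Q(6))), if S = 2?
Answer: 1/776 ≈ 0.0012887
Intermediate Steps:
U(g) = g + 2*g² (U(g) = (g² + g²) + g = 2*g² + g = g + 2*g²)
1/(z + U(S*Q(6))) = 1/(500 + (2*(-1*6))*(1 + 2*(2*(-1*6)))) = 1/(500 + (2*(-6))*(1 + 2*(2*(-6)))) = 1/(500 - 12*(1 + 2*(-12))) = 1/(500 - 12*(1 - 24)) = 1/(500 - 12*(-23)) = 1/(500 + 276) = 1/776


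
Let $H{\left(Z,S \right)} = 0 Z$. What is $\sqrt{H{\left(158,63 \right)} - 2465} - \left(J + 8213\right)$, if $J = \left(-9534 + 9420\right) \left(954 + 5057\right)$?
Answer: $677041 + i \sqrt{2465} \approx 6.7704 \cdot 10^{5} + 49.649 i$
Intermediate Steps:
$H{\left(Z,S \right)} = 0$
$J = -685254$ ($J = \left(-114\right) 6011 = -685254$)
$\sqrt{H{\left(158,63 \right)} - 2465} - \left(J + 8213\right) = \sqrt{0 - 2465} - \left(-685254 + 8213\right) = \sqrt{-2465} - -677041 = i \sqrt{2465} + 677041 = 677041 + i \sqrt{2465}$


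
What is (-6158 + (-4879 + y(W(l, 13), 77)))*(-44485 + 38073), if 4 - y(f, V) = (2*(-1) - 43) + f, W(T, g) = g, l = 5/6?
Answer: 70538412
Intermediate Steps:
l = ⅚ (l = 5*(⅙) = ⅚ ≈ 0.83333)
y(f, V) = 49 - f (y(f, V) = 4 - ((2*(-1) - 43) + f) = 4 - ((-2 - 43) + f) = 4 - (-45 + f) = 4 + (45 - f) = 49 - f)
(-6158 + (-4879 + y(W(l, 13), 77)))*(-44485 + 38073) = (-6158 + (-4879 + (49 - 1*13)))*(-44485 + 38073) = (-6158 + (-4879 + (49 - 13)))*(-6412) = (-6158 + (-4879 + 36))*(-6412) = (-6158 - 4843)*(-6412) = -11001*(-6412) = 70538412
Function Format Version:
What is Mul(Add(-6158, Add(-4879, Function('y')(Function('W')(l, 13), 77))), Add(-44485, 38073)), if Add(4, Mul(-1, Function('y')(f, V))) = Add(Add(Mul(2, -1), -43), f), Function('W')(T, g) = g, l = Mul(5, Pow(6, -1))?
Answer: 70538412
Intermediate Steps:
l = Rational(5, 6) (l = Mul(5, Rational(1, 6)) = Rational(5, 6) ≈ 0.83333)
Function('y')(f, V) = Add(49, Mul(-1, f)) (Function('y')(f, V) = Add(4, Mul(-1, Add(Add(Mul(2, -1), -43), f))) = Add(4, Mul(-1, Add(Add(-2, -43), f))) = Add(4, Mul(-1, Add(-45, f))) = Add(4, Add(45, Mul(-1, f))) = Add(49, Mul(-1, f)))
Mul(Add(-6158, Add(-4879, Function('y')(Function('W')(l, 13), 77))), Add(-44485, 38073)) = Mul(Add(-6158, Add(-4879, Add(49, Mul(-1, 13)))), Add(-44485, 38073)) = Mul(Add(-6158, Add(-4879, Add(49, -13))), -6412) = Mul(Add(-6158, Add(-4879, 36)), -6412) = Mul(Add(-6158, -4843), -6412) = Mul(-11001, -6412) = 70538412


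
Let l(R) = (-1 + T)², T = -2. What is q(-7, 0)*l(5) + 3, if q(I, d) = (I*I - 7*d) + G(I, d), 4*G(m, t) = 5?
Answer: 1821/4 ≈ 455.25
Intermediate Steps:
G(m, t) = 5/4 (G(m, t) = (¼)*5 = 5/4)
l(R) = 9 (l(R) = (-1 - 2)² = (-3)² = 9)
q(I, d) = 5/4 + I² - 7*d (q(I, d) = (I*I - 7*d) + 5/4 = (I² - 7*d) + 5/4 = 5/4 + I² - 7*d)
q(-7, 0)*l(5) + 3 = (5/4 + (-7)² - 7*0)*9 + 3 = (5/4 + 49 + 0)*9 + 3 = (201/4)*9 + 3 = 1809/4 + 3 = 1821/4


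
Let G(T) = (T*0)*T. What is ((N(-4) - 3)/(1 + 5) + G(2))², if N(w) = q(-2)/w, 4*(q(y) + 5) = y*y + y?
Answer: 25/256 ≈ 0.097656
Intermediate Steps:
q(y) = -5 + y/4 + y²/4 (q(y) = -5 + (y*y + y)/4 = -5 + (y² + y)/4 = -5 + (y + y²)/4 = -5 + (y/4 + y²/4) = -5 + y/4 + y²/4)
N(w) = -9/(2*w) (N(w) = (-5 + (¼)*(-2) + (¼)*(-2)²)/w = (-5 - ½ + (¼)*4)/w = (-5 - ½ + 1)/w = -9/(2*w))
G(T) = 0 (G(T) = 0*T = 0)
((N(-4) - 3)/(1 + 5) + G(2))² = ((-9/2/(-4) - 3)/(1 + 5) + 0)² = ((-9/2*(-¼) - 3)/6 + 0)² = ((9/8 - 3)*(⅙) + 0)² = (-15/8*⅙ + 0)² = (-5/16 + 0)² = (-5/16)² = 25/256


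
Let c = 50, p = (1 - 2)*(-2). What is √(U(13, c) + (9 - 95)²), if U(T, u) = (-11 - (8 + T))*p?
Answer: 2*√1833 ≈ 85.627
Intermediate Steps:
p = 2 (p = -1*(-2) = 2)
U(T, u) = -38 - 2*T (U(T, u) = (-11 - (8 + T))*2 = (-11 + (-8 - T))*2 = (-19 - T)*2 = -38 - 2*T)
√(U(13, c) + (9 - 95)²) = √((-38 - 2*13) + (9 - 95)²) = √((-38 - 26) + (-86)²) = √(-64 + 7396) = √7332 = 2*√1833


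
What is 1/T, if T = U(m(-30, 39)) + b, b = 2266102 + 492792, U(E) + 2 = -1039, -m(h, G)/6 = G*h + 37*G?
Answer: 1/2757853 ≈ 3.6260e-7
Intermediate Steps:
m(h, G) = -222*G - 6*G*h (m(h, G) = -6*(G*h + 37*G) = -6*(37*G + G*h) = -222*G - 6*G*h)
U(E) = -1041 (U(E) = -2 - 1039 = -1041)
b = 2758894
T = 2757853 (T = -1041 + 2758894 = 2757853)
1/T = 1/2757853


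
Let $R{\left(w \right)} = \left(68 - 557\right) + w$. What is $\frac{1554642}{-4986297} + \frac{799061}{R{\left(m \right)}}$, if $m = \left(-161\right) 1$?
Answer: $- \frac{442818442713}{360121450} \approx -1229.6$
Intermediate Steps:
$m = -161$
$R{\left(w \right)} = -489 + w$
$\frac{1554642}{-4986297} + \frac{799061}{R{\left(m \right)}} = \frac{1554642}{-4986297} + \frac{799061}{-489 - 161} = 1554642 \left(- \frac{1}{4986297}\right) + \frac{799061}{-650} = - \frac{172738}{554033} + 799061 \left(- \frac{1}{650}\right) = - \frac{172738}{554033} - \frac{799061}{650} = - \frac{442818442713}{360121450}$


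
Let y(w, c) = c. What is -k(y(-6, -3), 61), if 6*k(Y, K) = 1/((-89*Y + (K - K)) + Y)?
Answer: -1/1584 ≈ -0.00063131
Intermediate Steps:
k(Y, K) = -1/(528*Y) (k(Y, K) = 1/(6*((-89*Y + (K - K)) + Y)) = 1/(6*((-89*Y + 0) + Y)) = 1/(6*(-89*Y + Y)) = 1/(6*((-88*Y))) = (-1/(88*Y))/6 = -1/(528*Y))
-k(y(-6, -3), 61) = -(-1)/(528*(-3)) = -(-1)*(-1)/(528*3) = -1*1/1584 = -1/1584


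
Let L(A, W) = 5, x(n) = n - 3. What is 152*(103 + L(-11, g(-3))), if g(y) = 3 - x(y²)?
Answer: 16416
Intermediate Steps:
x(n) = -3 + n
g(y) = 6 - y² (g(y) = 3 - (-3 + y²) = 3 + (3 - y²) = 6 - y²)
152*(103 + L(-11, g(-3))) = 152*(103 + 5) = 152*108 = 16416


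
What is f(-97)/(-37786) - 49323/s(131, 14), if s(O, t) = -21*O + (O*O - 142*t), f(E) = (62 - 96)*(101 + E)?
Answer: -931014743/234688846 ≈ -3.9670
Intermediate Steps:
f(E) = -3434 - 34*E (f(E) = -34*(101 + E) = -3434 - 34*E)
s(O, t) = O**2 - 142*t - 21*O (s(O, t) = -21*O + (O**2 - 142*t) = O**2 - 142*t - 21*O)
f(-97)/(-37786) - 49323/s(131, 14) = (-3434 - 34*(-97))/(-37786) - 49323/(131**2 - 142*14 - 21*131) = (-3434 + 3298)*(-1/37786) - 49323/(17161 - 1988 - 2751) = -136*(-1/37786) - 49323/12422 = 68/18893 - 49323*1/12422 = 68/18893 - 49323/12422 = -931014743/234688846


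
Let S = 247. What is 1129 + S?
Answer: 1376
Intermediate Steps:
1129 + S = 1129 + 247 = 1376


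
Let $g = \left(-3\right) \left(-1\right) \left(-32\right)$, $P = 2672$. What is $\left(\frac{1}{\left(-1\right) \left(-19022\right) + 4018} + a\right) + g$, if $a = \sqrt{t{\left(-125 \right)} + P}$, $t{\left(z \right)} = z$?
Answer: $- \frac{2211839}{23040} + 3 \sqrt{283} \approx -45.532$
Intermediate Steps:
$a = 3 \sqrt{283}$ ($a = \sqrt{-125 + 2672} = \sqrt{2547} = 3 \sqrt{283} \approx 50.468$)
$g = -96$ ($g = 3 \left(-32\right) = -96$)
$\left(\frac{1}{\left(-1\right) \left(-19022\right) + 4018} + a\right) + g = \left(\frac{1}{\left(-1\right) \left(-19022\right) + 4018} + 3 \sqrt{283}\right) - 96 = \left(\frac{1}{19022 + 4018} + 3 \sqrt{283}\right) - 96 = \left(\frac{1}{23040} + 3 \sqrt{283}\right) - 96 = - \frac{2211839}{23040} + 3 \sqrt{283}$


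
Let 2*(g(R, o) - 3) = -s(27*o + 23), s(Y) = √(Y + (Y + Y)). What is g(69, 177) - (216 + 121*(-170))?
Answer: 20357 - 49*√6/2 ≈ 20297.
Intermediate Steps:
s(Y) = √3*√Y (s(Y) = √(Y + 2*Y) = √(3*Y) = √3*√Y)
g(R, o) = 3 - √3*√(23 + 27*o)/2 (g(R, o) = 3 + (-√3*√(27*o + 23))/2 = 3 + (-√3*√(23 + 27*o))/2 = 3 - √3*√(23 + 27*o)/2)
g(69, 177) - (216 + 121*(-170)) = (3 - √(69 + 81*177)/2) - (216 + 121*(-170)) = (3 - √(69 + 14337)/2) - (216 - 20570) = (3 - 49*√6/2) - 1*(-20354) = (3 - 49*√6/2) + 20354 = 20357 - 49*√6/2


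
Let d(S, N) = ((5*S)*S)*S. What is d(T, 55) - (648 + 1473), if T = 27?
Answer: 96294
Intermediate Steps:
d(S, N) = 5*S³ (d(S, N) = (5*S²)*S = 5*S³)
d(T, 55) - (648 + 1473) = 5*27³ - (648 + 1473) = 5*19683 - 1*2121 = 98415 - 2121 = 96294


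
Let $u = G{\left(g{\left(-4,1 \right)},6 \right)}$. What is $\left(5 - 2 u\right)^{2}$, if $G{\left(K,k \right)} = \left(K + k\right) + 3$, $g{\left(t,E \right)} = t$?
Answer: $25$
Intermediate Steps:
$G{\left(K,k \right)} = 3 + K + k$
$u = 5$ ($u = 3 - 4 + 6 = 5$)
$\left(5 - 2 u\right)^{2} = \left(5 - 10\right)^{2} = \left(-5\right)^{2} = 25$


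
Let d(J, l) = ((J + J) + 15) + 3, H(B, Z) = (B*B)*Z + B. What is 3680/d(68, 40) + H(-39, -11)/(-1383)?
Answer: 1278670/35497 ≈ 36.022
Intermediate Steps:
H(B, Z) = B + Z*B² (H(B, Z) = B²*Z + B = Z*B² + B = B + Z*B²)
d(J, l) = 18 + 2*J (d(J, l) = (2*J + 15) + 3 = (15 + 2*J) + 3 = 18 + 2*J)
3680/d(68, 40) + H(-39, -11)/(-1383) = 3680/(18 + 2*68) - 39*(1 - 39*(-11))/(-1383) = 3680/(18 + 136) - 39*(1 + 429)*(-1/1383) = 3680/154 - 39*430*(-1/1383) = 3680*(1/154) - 16770*(-1/1383) = 1840/77 + 5590/461 = 1278670/35497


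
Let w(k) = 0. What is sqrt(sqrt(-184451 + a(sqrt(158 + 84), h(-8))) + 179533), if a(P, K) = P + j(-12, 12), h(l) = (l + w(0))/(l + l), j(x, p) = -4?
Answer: sqrt(179533 + I*sqrt(184455 - 11*sqrt(2))) ≈ 423.71 + 0.5068*I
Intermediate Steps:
h(l) = 1/2 (h(l) = (l + 0)/(l + l) = l/((2*l)) = l*(1/(2*l)) = 1/2)
a(P, K) = -4 + P (a(P, K) = P - 4 = -4 + P)
sqrt(sqrt(-184451 + a(sqrt(158 + 84), h(-8))) + 179533) = sqrt(sqrt(-184451 + (-4 + sqrt(158 + 84))) + 179533) = sqrt(sqrt(-184451 + (-4 + sqrt(242))) + 179533) = sqrt(sqrt(-184451 + (-4 + 11*sqrt(2))) + 179533) = sqrt(sqrt(-184455 + 11*sqrt(2)) + 179533) = sqrt(179533 + sqrt(-184455 + 11*sqrt(2)))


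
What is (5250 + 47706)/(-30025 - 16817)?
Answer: -8826/7807 ≈ -1.1305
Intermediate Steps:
(5250 + 47706)/(-30025 - 16817) = 52956/(-46842) = 52956*(-1/46842) = -8826/7807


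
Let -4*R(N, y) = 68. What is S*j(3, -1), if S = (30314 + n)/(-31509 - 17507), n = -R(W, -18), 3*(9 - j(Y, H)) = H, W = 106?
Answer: -212317/36762 ≈ -5.7754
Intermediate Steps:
j(Y, H) = 9 - H/3
R(N, y) = -17 (R(N, y) = -¼*68 = -17)
n = 17 (n = -1*(-17) = 17)
S = -30331/49016 (S = (30314 + 17)/(-31509 - 17507) = 30331/(-49016) = 30331*(-1/49016) = -30331/49016 ≈ -0.61880)
S*j(3, -1) = -30331*(9 - ⅓*(-1))/49016 = -30331*(9 + ⅓)/49016 = -30331/49016*28/3 = -212317/36762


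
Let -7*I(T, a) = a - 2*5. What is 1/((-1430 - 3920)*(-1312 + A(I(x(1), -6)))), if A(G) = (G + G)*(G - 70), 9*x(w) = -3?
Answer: 49/425089600 ≈ 1.1527e-7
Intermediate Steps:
x(w) = -⅓ (x(w) = (⅑)*(-3) = -⅓)
I(T, a) = 10/7 - a/7 (I(T, a) = -(a - 2*5)/7 = -(a - 10)/7 = -(-10 + a)/7 = 10/7 - a/7)
A(G) = 2*G*(-70 + G) (A(G) = (2*G)*(-70 + G) = 2*G*(-70 + G))
1/((-1430 - 3920)*(-1312 + A(I(x(1), -6)))) = 1/((-1430 - 3920)*(-1312 + 2*(10/7 - ⅐*(-6))*(-70 + (10/7 - ⅐*(-6))))) = 1/(-5350*(-1312 + 2*(10/7 + 6/7)*(-70 + (10/7 + 6/7)))) = 1/(-5350*(-1312 + 2*(16/7)*(-70 + 16/7))) = 1/(-5350*(-1312 + 2*(16/7)*(-474/7))) = 1/(-5350*(-1312 - 15168/49)) = 1/(-5350*(-79456/49)) = 1/(425089600/49) = 49/425089600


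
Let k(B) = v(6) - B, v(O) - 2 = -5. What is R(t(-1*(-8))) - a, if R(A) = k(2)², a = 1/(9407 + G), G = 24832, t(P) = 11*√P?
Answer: 855974/34239 ≈ 25.000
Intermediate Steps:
v(O) = -3 (v(O) = 2 - 5 = -3)
k(B) = -3 - B
a = 1/34239 (a = 1/(9407 + 24832) = 1/34239 ≈ 2.9206e-5)
R(A) = 25 (R(A) = (-3 - 1*2)² = (-3 - 2)² = (-5)² = 25)
R(t(-1*(-8))) - a = 25 - 1*1/34239 = 25 - 1/34239 = 855974/34239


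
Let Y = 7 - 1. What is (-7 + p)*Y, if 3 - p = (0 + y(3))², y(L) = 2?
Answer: -48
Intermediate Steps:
Y = 6
p = -1 (p = 3 - (0 + 2)² = 3 - 1*2² = 3 - 1*4 = 3 - 4 = -1)
(-7 + p)*Y = (-7 - 1)*6 = -8*6 = -48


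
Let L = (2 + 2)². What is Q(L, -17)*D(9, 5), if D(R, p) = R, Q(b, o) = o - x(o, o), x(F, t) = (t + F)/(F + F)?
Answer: -162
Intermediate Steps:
L = 16 (L = 4² = 16)
x(F, t) = (F + t)/(2*F) (x(F, t) = (F + t)/((2*F)) = (F + t)*(1/(2*F)) = (F + t)/(2*F))
Q(b, o) = -1 + o (Q(b, o) = o - (o + o)/(2*o) = o - 2*o/(2*o) = o - 1*1 = o - 1 = -1 + o)
Q(L, -17)*D(9, 5) = (-1 - 17)*9 = -18*9 = -162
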